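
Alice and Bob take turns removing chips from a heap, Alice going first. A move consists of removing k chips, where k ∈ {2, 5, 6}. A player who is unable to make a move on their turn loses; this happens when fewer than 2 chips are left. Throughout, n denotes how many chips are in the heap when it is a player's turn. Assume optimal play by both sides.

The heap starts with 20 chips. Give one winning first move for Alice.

Remove 5, leaving 15.

Compute win/loss labels from the base case upward. A position with no move is L. Any other position is W if it can reach an L in one move, else L.
n=0: no move → L
n=1: no move → L
n=2: →0(L), so W
n=3: →1(L), so W
n=4: →2(W) only, which is W, so L
n=5: →0(L), so W
n=6: →4(L), so W
n=7: →1(L), so W
n=8: →6(W), 3(W), 2(W) — all W, so L
n=9: →4(L), so W
n=10: →8(L), so W
n=11: →9(W), 6(W), 5(W) — all W, so L
n=12: →10(W), 7(W), 6(W) — all W, so L
n=13: →11(L), so W
n=14: →12(L), so W
n=15: →13(W), 10(W), 9(W) — all W, so L
n=16: →11(L), so W
n=17: →15(L), so W
n=18: →12(L), so W
n=19: →17(W), 14(W), 13(W) — all W, so L
n=20: →15(L), so W
From 20, the L positions reachable in one move are: 15.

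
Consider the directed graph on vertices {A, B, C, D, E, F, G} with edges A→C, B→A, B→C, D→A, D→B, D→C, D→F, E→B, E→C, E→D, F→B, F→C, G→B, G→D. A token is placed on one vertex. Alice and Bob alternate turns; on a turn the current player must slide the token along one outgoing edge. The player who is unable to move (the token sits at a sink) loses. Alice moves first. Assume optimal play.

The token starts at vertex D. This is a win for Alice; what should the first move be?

Move to C.

Work bottom-up. With no move the player to move loses. Otherwise the position is W if at least one move leads to an L position for the opponent, and L if every move leads to a W.
Every edge goes from a vertex to one that appears earlier in the order C, A, B, F, D, E, G, so processing vertices in that order labels each vertex after all of its successors.
C: no outgoing edge → L
A: can move to C, which is L ⇒ W
B: can move to C, which is L ⇒ W
F: can move to C, which is L ⇒ W
D: can move to C, which is L ⇒ W
E: can move to C, which is L ⇒ W
G: moves to D(W), B(W); every one is W ⇒ L
From D, the L positions reachable in one move are: C.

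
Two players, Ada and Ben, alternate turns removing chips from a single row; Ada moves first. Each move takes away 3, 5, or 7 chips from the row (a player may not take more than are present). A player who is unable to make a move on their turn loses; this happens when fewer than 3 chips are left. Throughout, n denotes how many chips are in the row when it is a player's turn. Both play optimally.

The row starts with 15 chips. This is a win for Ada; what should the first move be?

Remove 3, leaving 12.

Classify positions by backward induction: terminal positions (no move available) are L. From any other position, the mover wins iff some move reaches an L.
n=0: no move → L
n=1: no move → L
n=2: no move → L
n=3: reaches L-position 0 → W
n=4: reaches L-position 1 → W
n=5: reaches L-position 2 → W
n=6: reaches L-position 1 → W
n=7: reaches L-position 2 → W
n=8: reaches L-position 1 → W
n=9: reaches L-position 2 → W
n=10: only reaches 7(W), 5(W), 3(W), all W → L
n=11: only reaches 8(W), 6(W), 4(W), all W → L
n=12: only reaches 9(W), 7(W), 5(W), all W → L
n=13: reaches L-position 10 → W
n=14: reaches L-position 11 → W
n=15: reaches L-position 12 → W
From 15, the L positions reachable in one move are: 12, 10. Any move reaching one of these is winning.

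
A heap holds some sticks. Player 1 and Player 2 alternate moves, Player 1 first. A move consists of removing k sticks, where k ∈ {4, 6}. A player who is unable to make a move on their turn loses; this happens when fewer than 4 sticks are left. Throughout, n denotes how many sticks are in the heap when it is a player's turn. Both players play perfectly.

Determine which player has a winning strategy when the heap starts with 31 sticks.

Label each position W (a win for the player to move) or L (a loss). A position with no legal move is L; any other position is W exactly when some move reaches an L, and L when every move reaches a W.
n=0: no move → L
n=1: no move → L
n=2: no move → L
n=3: no move → L
n=4: can move to 0, which is L ⇒ W
n=5: can move to 1, which is L ⇒ W
n=6: can move to 2, which is L ⇒ W
n=7: can move to 3, which is L ⇒ W
n=8: can move to 2, which is L ⇒ W
n=9: can move to 3, which is L ⇒ W
n=10: moves to 6(W), 4(W); every one is W ⇒ L
n=11: moves to 7(W), 5(W); every one is W ⇒ L
n=12: moves to 8(W), 6(W); every one is W ⇒ L
n=13: moves to 9(W), 7(W); every one is W ⇒ L
n=14: can move to 10, which is L ⇒ W
n=15: can move to 11, which is L ⇒ W
n=16: can move to 12, which is L ⇒ W
n=17: can move to 13, which is L ⇒ W
n=18: can move to 12, which is L ⇒ W
n=19: can move to 13, which is L ⇒ W
n=20: moves to 16(W), 14(W); every one is W ⇒ L
n=21: moves to 17(W), 15(W); every one is W ⇒ L
n=22: moves to 18(W), 16(W); every one is W ⇒ L
n=23: moves to 19(W), 17(W); every one is W ⇒ L
n=24: can move to 20, which is L ⇒ W
n=25: can move to 21, which is L ⇒ W
n=26: can move to 22, which is L ⇒ W
n=27: can move to 23, which is L ⇒ W
n=28: can move to 22, which is L ⇒ W
n=29: can move to 23, which is L ⇒ W
n=30: moves to 26(W), 24(W); every one is W ⇒ L
n=31: moves to 27(W), 25(W); every one is W ⇒ L
The starting position 31 is L: whatever Player 1 does, the opponent receives a W position.

Player 2 wins.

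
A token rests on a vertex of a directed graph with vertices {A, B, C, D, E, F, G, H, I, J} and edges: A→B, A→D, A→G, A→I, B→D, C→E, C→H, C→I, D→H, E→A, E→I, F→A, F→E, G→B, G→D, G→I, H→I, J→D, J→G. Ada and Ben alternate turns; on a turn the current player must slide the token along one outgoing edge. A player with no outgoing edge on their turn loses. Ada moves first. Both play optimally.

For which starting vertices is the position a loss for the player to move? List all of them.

Positions with no move are L. A position that does have a move is losing for the player to move precisely when every available move leads to a winning position for the opponent. Fill in the labels:
Every edge goes from a vertex to one that appears earlier in the order I, H, D, B, G, A, J, E, F, C, so processing vertices in that order labels each vertex after all of its successors.
I: no outgoing edge → L
H: reaches L-position I → W
D: only reaches H(W), which is W → L
B: reaches L-position D → W
G: reaches L-position D → W
A: reaches L-position D → W
J: reaches L-position D → W
E: reaches L-position I → W
F: only reaches E(W), A(W), all W → L
C: reaches L-position I → W
The losing starting vertices are exactly the entries labelled L in this table (3 of them).

D, F, I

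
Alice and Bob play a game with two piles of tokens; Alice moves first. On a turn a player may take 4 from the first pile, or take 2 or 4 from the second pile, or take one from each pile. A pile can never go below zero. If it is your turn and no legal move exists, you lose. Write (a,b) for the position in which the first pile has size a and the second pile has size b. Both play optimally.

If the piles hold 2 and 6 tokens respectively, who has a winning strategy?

Classify positions by backward induction: terminal positions (no move available) are L. From any other position, the mover wins iff some move reaches an L.
No move ever increases a pile, so every position that can arise here has a ≤ 2 and b ≤ 6; it is enough to label the cells with 0 ≤ a ≤ 2 and 0 ≤ b ≤ 6.
Every move lowers a or b (never raises either), so fill the grid row by row in increasing a, and left to right within a row: each cell's successors are then already labelled.
      b=0  b=1  b=2  b=3  b=4  b=5  b=6
a=0:    L    L    W    W    W    W    L
a=1:    L    W    W    L    W    W    L
a=2:    L    W    W    L    W    W    L
Cells with no legal move (terminal, hence L): (0,0), (0,1), (1,0), (2,0).
The remaining L cells, each justified by listing all of its moves:
(0,6): →(0,4)(W), (0,2)(W) — all W, so L
(1,3): →(1,1)(W), (0,2)(W) — all W, so L
(1,6): →(1,4)(W), (1,2)(W), (0,5)(W) — all W, so L
(2,3): →(2,1)(W), (1,2)(W) — all W, so L
(2,6): →(2,4)(W), (2,2)(W), (1,5)(W) — all W, so L
Every other cell has at least one move into one of the L cells above, so it is W.
The starting position (2,6) is L: whatever Alice does, the opponent receives a W position.

Bob wins.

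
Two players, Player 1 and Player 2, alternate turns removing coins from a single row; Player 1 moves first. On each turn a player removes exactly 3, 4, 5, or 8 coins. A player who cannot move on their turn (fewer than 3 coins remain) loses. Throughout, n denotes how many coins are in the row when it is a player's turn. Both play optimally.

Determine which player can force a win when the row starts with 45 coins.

Build the W/L table. Terminal = L. A non-terminal position is W if it has a move to some L; otherwise it is L.
n=0: no move → L
n=1: no move → L
n=2: no move → L
n=3: →0(L), so W
n=4: →1(L), so W
n=5: →2(L), so W
n=6: →2(L), so W
n=7: →2(L), so W
n=8: →0(L), so W
n=9: →1(L), so W
n=10: →2(L), so W
n=11: →8(W), 7(W), 6(W), 3(W) — all W, so L
n=12: →9(W), 8(W), 7(W), 4(W) — all W, so L
n=13: →10(W), 9(W), 8(W), 5(W) — all W, so L
n=14: →11(L), so W
n=15: →12(L), so W
n=16: →13(L), so W
n=17: →13(L), so W
n=18: →13(L), so W
n=19: →11(L), so W
n=20: →12(L), so W
n=21: →13(L), so W
n=22: →19(W), 18(W), 17(W), 14(W) — all W, so L
n=23: →20(W), 19(W), 18(W), 15(W) — all W, so L
n=24: →21(W), 20(W), 19(W), 16(W) — all W, so L
n=25: →22(L), so W
n=26: →23(L), so W
n=27: →24(L), so W
n=28: →24(L), so W
n=29: →24(L), so W
n=30: →22(L), so W
n=31: →23(L), so W
n=32: →24(L), so W
n=33: →30(W), 29(W), 28(W), 25(W) — all W, so L
n=34: →31(W), 30(W), 29(W), 26(W) — all W, so L
n=35: →32(W), 31(W), 30(W), 27(W) — all W, so L
n=36: →33(L), so W
n=37: →34(L), so W
n=38: →35(L), so W
n=39: →35(L), so W
n=40: →35(L), so W
n=41: →33(L), so W
n=42: →34(L), so W
n=43: →35(L), so W
n=44: →41(W), 40(W), 39(W), 36(W) — all W, so L
n=45: →42(W), 41(W), 40(W), 37(W) — all W, so L
Every move from 45 reaches a W position, so the mover loses.

Player 2 wins.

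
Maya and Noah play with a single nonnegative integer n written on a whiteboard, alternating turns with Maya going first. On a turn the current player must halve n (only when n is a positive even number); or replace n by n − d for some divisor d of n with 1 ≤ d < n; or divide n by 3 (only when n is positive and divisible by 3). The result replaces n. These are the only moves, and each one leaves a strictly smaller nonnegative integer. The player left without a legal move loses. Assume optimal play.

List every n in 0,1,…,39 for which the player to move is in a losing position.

Use the standard recursion: the mover loses at a terminal position; elsewhere, the mover wins exactly when some move hands the opponent an L position.
n=0: no move → L
n=1: no move → L
n=2: →1(L), so W
n=3: →1(L), so W
n=4: →2(W), 3(W) — all W, so L
n=5: →4(L), so W
n=6: →4(L), so W
n=7: →6(W) only, which is W, so L
n=8: →4(L), so W
n=9: →3(W), 6(W), 8(W) — all W, so L
n=10: →9(L), so W
n=11: →10(W) only, which is W, so L
n=12: →4(L), so W
n=13: →12(W) only, which is W, so L
n=14: →7(L), so W
n=15: →5(W), 10(W), 12(W), 14(W) — all W, so L
n=16: →15(L), so W
n=17: →16(W) only, which is W, so L
n=18: →9(L), so W
n=19: →18(W) only, which is W, so L
n=20: →15(L), so W
n=21: →7(L), so W
n=22: →11(L), so W
n=23: →22(W) only, which is W, so L
n=24: →23(L), so W
n=25: →20(W), 24(W) — all W, so L
n=26: →13(L), so W
n=27: →9(L), so W
n=28: →14(W), 21(W), 24(W), 26(W), 27(W) — all W, so L
n=29: →28(L), so W
n=30: →15(L), so W
n=31: →30(W) only, which is W, so L
n=32: →28(L), so W
n=33: →11(L), so W
n=34: →17(L), so W
n=35: →28(L), so W
n=36: →12(W), 18(W), 24(W), 27(W), 30(W), 32(W), 33(W), 34(W), 35(W) — all W, so L
n=37: →36(L), so W
n=38: →19(L), so W
n=39: →13(L), so W
Reading off the rows marked L gives the requested list; there are 15 such values of n.

0, 1, 4, 7, 9, 11, 13, 15, 17, 19, 23, 25, 28, 31, 36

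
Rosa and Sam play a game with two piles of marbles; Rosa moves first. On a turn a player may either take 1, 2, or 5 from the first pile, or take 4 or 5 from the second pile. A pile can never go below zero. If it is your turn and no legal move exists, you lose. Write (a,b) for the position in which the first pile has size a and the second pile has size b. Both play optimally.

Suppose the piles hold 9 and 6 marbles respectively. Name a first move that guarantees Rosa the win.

Positions with no move are L. A position that does have a move is losing for the player to move precisely when every available move leads to a winning position for the opponent. Fill in the labels:
No move ever increases a pile, so every position that can arise here has a ≤ 9 and b ≤ 6; it is enough to label the cells with 0 ≤ a ≤ 9 and 0 ≤ b ≤ 6.
Every move lowers a or b (never raises either), so fill the grid row by row in increasing a, and left to right within a row: each cell's successors are then already labelled.
      b=0  b=1  b=2  b=3  b=4  b=5  b=6
a=0:    L    L    L    L    W    W    W
a=1:    W    W    W    W    L    L    L
a=2:    W    W    W    W    W    W    W
a=3:    L    L    L    L    W    W    W
a=4:    W    W    W    W    L    L    L
a=5:    W    W    W    W    W    W    W
a=6:    L    L    L    L    W    W    W
a=7:    W    W    W    W    L    L    L
a=8:    W    W    W    W    W    W    W
a=9:    L    L    L    L    W    W    W
Cells with no legal move (terminal, hence L): (0,0), (0,1), (0,2), (0,3).
The remaining L cells, each justified by listing all of its moves:
(1,4): moves to (0,4)(W), (1,0)(W); every one is W ⇒ L
(1,5): moves to (0,5)(W), (1,1)(W), (1,0)(W); every one is W ⇒ L
(1,6): moves to (0,6)(W), (1,2)(W), (1,1)(W); every one is W ⇒ L
(3,0): moves to (2,0)(W), (1,0)(W); every one is W ⇒ L
(3,1): moves to (2,1)(W), (1,1)(W); every one is W ⇒ L
(3,2): moves to (2,2)(W), (1,2)(W); every one is W ⇒ L
(3,3): moves to (2,3)(W), (1,3)(W); every one is W ⇒ L
(4,4): moves to (3,4)(W), (2,4)(W), (4,0)(W); every one is W ⇒ L
(4,5): moves to (3,5)(W), (2,5)(W), (4,1)(W), (4,0)(W); every one is W ⇒ L
(4,6): moves to (3,6)(W), (2,6)(W), (4,2)(W), (4,1)(W); every one is W ⇒ L
(6,0): moves to (5,0)(W), (4,0)(W), (1,0)(W); every one is W ⇒ L
(6,1): moves to (5,1)(W), (4,1)(W), (1,1)(W); every one is W ⇒ L
(6,2): moves to (5,2)(W), (4,2)(W), (1,2)(W); every one is W ⇒ L
(6,3): moves to (5,3)(W), (4,3)(W), (1,3)(W); every one is W ⇒ L
(7,4): moves to (6,4)(W), (5,4)(W), (2,4)(W), (7,0)(W); every one is W ⇒ L
(7,5): moves to (6,5)(W), (5,5)(W), (2,5)(W), (7,1)(W), (7,0)(W); every one is W ⇒ L
(7,6): moves to (6,6)(W), (5,6)(W), (2,6)(W), (7,2)(W), (7,1)(W); every one is W ⇒ L
(9,0): moves to (8,0)(W), (7,0)(W), (4,0)(W); every one is W ⇒ L
(9,1): moves to (8,1)(W), (7,1)(W), (4,1)(W); every one is W ⇒ L
(9,2): moves to (8,2)(W), (7,2)(W), (4,2)(W); every one is W ⇒ L
(9,3): moves to (8,3)(W), (7,3)(W), (4,3)(W); every one is W ⇒ L
Every other cell has at least one move into one of the L cells above, so it is W.
From (9,6), the L positions reachable in one move are: (7,6), (4,6), (9,2), (9,1). Any move reaching one of these is winning.

Move to (7,6).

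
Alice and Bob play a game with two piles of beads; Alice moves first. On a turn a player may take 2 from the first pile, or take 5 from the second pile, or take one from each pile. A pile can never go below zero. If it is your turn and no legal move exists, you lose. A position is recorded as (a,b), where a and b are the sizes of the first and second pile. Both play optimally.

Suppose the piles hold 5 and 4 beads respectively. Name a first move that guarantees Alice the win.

Positions with no move are L. A position that does have a move is losing for the player to move precisely when every available move leads to a winning position for the opponent. Fill in the labels:
No move ever increases a pile, so every position that can arise here has a ≤ 5 and b ≤ 4; it is enough to label the cells with 0 ≤ a ≤ 5 and 0 ≤ b ≤ 4.
Every move lowers a or b (never raises either), so fill the grid row by row in increasing a, and left to right within a row: each cell's successors are then already labelled.
      b=0  b=1  b=2  b=3  b=4
a=0:    L    L    L    L    L
a=1:    L    W    W    W    W
a=2:    W    W    W    W    W
a=3:    W    L    L    L    L
a=4:    L    L    W    W    W
a=5:    L    W    W    W    W
Cells with no legal move (terminal, hence L): (0,0), (0,1), (0,2), (0,3), (0,4), (1,0).
The remaining L cells, each justified by listing all of its moves:
(3,1): L (options (1,1)(W), (2,0)(W) are all W)
(3,2): L (options (1,2)(W), (2,1)(W) are all W)
(3,3): L (options (1,3)(W), (2,2)(W) are all W)
(3,4): L (options (1,4)(W), (2,3)(W) are all W)
(4,0): L (sole option (2,0)(W) is W)
(4,1): L (options (2,1)(W), (3,0)(W) are all W)
(5,0): L (sole option (3,0)(W) is W)
Every other cell has at least one move into one of the L cells above, so it is W.
From (5,4), the L positions reachable in one move are: (3,4).

Move to (3,4).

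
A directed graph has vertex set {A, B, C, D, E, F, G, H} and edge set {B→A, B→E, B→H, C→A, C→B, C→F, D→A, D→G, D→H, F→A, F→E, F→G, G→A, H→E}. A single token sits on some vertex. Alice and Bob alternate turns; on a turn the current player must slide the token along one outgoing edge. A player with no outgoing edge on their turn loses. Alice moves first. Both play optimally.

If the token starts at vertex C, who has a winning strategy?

Use the standard recursion: the mover loses at a terminal position; elsewhere, the mover wins exactly when some move hands the opponent an L position.
Every edge goes from a vertex to one that appears earlier in the order E, A, H, B, G, F, C, D, so processing vertices in that order labels each vertex after all of its successors.
E: no outgoing edge → L
A: no outgoing edge → L
H: →E(L), so W
B: →A(L), so W
G: →A(L), so W
F: →A(L), so W
C: →A(L), so W
D: →A(L), so W
The starting position C is W: Alice should move to A, handing over an L position.

Alice wins.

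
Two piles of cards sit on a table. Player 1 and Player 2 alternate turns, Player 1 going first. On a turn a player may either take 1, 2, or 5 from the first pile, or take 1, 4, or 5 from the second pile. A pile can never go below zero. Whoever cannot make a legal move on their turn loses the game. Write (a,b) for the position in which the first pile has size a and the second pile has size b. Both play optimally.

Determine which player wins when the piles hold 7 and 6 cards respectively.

Player 1 wins.

Positions with no move are L. A position that does have a move is losing for the player to move precisely when every available move leads to a winning position for the opponent. Fill in the labels:
No move ever increases a pile, so every position that can arise here has a ≤ 7 and b ≤ 6; it is enough to label the cells with 0 ≤ a ≤ 7 and 0 ≤ b ≤ 6.
Every move lowers a or b (never raises either), so fill the grid row by row in increasing a, and left to right within a row: each cell's successors are then already labelled.
      b=0  b=1  b=2  b=3  b=4  b=5  b=6
a=0:    L    W    L    W    W    W    W
a=1:    W    L    W    L    W    W    W
a=2:    W    W    W    W    L    W    L
a=3:    L    W    L    W    W    W    W
a=4:    W    L    W    L    W    W    W
a=5:    W    W    W    W    L    W    L
a=6:    L    W    L    W    W    W    W
a=7:    W    L    W    L    W    W    W
Cells with no legal move (terminal, hence L): (0,0).
The remaining L cells, each justified by listing all of its moves:
(0,2): only reaches (0,1)(W), which is W → L
(1,1): only reaches (0,1)(W), (1,0)(W), all W → L
(1,3): only reaches (0,3)(W), (1,2)(W), all W → L
(2,4): only reaches (1,4)(W), (0,4)(W), (2,3)(W), (2,0)(W), all W → L
(2,6): only reaches (1,6)(W), (0,6)(W), (2,5)(W), (2,2)(W), (2,1)(W), all W → L
(3,0): only reaches (2,0)(W), (1,0)(W), all W → L
(3,2): only reaches (2,2)(W), (1,2)(W), (3,1)(W), all W → L
(4,1): only reaches (3,1)(W), (2,1)(W), (4,0)(W), all W → L
(4,3): only reaches (3,3)(W), (2,3)(W), (4,2)(W), all W → L
(5,4): only reaches (4,4)(W), (3,4)(W), (0,4)(W), (5,3)(W), (5,0)(W), all W → L
(5,6): only reaches (4,6)(W), (3,6)(W), (0,6)(W), (5,5)(W), (5,2)(W), (5,1)(W), all W → L
(6,0): only reaches (5,0)(W), (4,0)(W), (1,0)(W), all W → L
(6,2): only reaches (5,2)(W), (4,2)(W), (1,2)(W), (6,1)(W), all W → L
(7,1): only reaches (6,1)(W), (5,1)(W), (2,1)(W), (7,0)(W), all W → L
(7,3): only reaches (6,3)(W), (5,3)(W), (2,3)(W), (7,2)(W), all W → L
Every other cell has at least one move into one of the L cells above, so it is W.
The starting position (7,6) is W: Player 1 should move to (5,6), handing over an L position.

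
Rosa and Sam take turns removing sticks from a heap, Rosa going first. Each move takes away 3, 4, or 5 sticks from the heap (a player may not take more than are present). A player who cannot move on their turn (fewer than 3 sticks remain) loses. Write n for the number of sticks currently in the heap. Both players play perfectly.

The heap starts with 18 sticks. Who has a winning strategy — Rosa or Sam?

Sam wins.

Positions with no move are L. A position that does have a move is losing for the player to move precisely when every available move leads to a winning position for the opponent. Fill in the labels:
n=0: no move → L
n=1: no move → L
n=2: no move → L
n=3: →0(L), so W
n=4: →1(L), so W
n=5: →2(L), so W
n=6: →2(L), so W
n=7: →2(L), so W
n=8: →5(W), 4(W), 3(W) — all W, so L
n=9: →6(W), 5(W), 4(W) — all W, so L
n=10: →7(W), 6(W), 5(W) — all W, so L
n=11: →8(L), so W
n=12: →9(L), so W
n=13: →10(L), so W
n=14: →10(L), so W
n=15: →10(L), so W
n=16: →13(W), 12(W), 11(W) — all W, so L
n=17: →14(W), 13(W), 12(W) — all W, so L
n=18: →15(W), 14(W), 13(W) — all W, so L
The starting position 18 is L: whatever Rosa does, the opponent receives a W position.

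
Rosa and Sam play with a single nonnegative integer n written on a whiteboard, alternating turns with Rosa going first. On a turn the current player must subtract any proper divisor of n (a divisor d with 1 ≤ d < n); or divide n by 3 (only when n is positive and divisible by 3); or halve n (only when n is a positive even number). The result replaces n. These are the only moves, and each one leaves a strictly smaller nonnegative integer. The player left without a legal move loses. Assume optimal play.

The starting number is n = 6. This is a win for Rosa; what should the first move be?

Work bottom-up. With no move the player to move loses. Otherwise the position is W if at least one move leads to an L position for the opponent, and L if every move leads to a W.
n=0: no move → L
n=1: no move → L
n=2: →1(L), so W
n=3: →1(L), so W
n=4: →2(W), 3(W) — all W, so L
n=5: →4(L), so W
n=6: →4(L), so W
From 6, the L positions reachable in one move are: 4.

Move to 4.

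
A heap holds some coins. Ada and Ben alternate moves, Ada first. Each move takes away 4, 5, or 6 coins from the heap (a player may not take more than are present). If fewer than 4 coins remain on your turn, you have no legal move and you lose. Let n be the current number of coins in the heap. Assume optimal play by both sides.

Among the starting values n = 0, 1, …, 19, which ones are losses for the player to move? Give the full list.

0, 1, 2, 3, 10, 11, 12, 13

Compute win/loss labels from the base case upward. A position with no move is L. Any other position is W if it can reach an L in one move, else L.
n=0: no move → L
n=1: no move → L
n=2: no move → L
n=3: no move → L
n=4: can move to 0, which is L ⇒ W
n=5: can move to 1, which is L ⇒ W
n=6: can move to 2, which is L ⇒ W
n=7: can move to 3, which is L ⇒ W
n=8: can move to 3, which is L ⇒ W
n=9: can move to 3, which is L ⇒ W
n=10: moves to 6(W), 5(W), 4(W); every one is W ⇒ L
n=11: moves to 7(W), 6(W), 5(W); every one is W ⇒ L
n=12: moves to 8(W), 7(W), 6(W); every one is W ⇒ L
n=13: moves to 9(W), 8(W), 7(W); every one is W ⇒ L
n=14: can move to 10, which is L ⇒ W
n=15: can move to 11, which is L ⇒ W
n=16: can move to 12, which is L ⇒ W
n=17: can move to 13, which is L ⇒ W
n=18: can move to 13, which is L ⇒ W
n=19: can move to 13, which is L ⇒ W
Reading off the rows marked L gives the requested list; there are 8 such values of n.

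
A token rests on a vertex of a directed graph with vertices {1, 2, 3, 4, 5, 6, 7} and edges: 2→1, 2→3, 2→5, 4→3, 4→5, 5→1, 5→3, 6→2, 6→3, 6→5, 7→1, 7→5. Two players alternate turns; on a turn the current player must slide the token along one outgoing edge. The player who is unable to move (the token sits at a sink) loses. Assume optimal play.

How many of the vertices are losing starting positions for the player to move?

2

Classify positions by backward induction: terminal positions (no move available) are L. From any other position, the mover wins iff some move reaches an L.
Every edge goes from a vertex to one that appears earlier in the order 3, 1, 5, 7, 4, 2, 6, so processing vertices in that order labels each vertex after all of its successors.
3: no outgoing edge → L
1: no outgoing edge → L
5: can move to 1, which is L ⇒ W
7: can move to 1, which is L ⇒ W
4: can move to 3, which is L ⇒ W
2: can move to 1, which is L ⇒ W
6: can move to 3, which is L ⇒ W
The L vertices are 1, 3; that is 2 in all.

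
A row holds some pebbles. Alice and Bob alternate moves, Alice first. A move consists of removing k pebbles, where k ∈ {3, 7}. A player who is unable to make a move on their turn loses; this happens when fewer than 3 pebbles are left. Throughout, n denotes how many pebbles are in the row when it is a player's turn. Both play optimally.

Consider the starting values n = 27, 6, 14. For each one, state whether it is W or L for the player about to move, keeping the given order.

27: W, 6: L, 14: W

Compute win/loss labels from the base case upward. A position with no move is L. Any other position is W if it can reach an L in one move, else L.
n=0: no move → L
n=1: no move → L
n=2: no move → L
n=3: W (go to 0, an L position)
n=4: W (go to 1, an L position)
n=5: W (go to 2, an L position)
n=6: L (sole option 3(W) is W)
n=7: W (go to 0, an L position)
n=8: W (go to 1, an L position)
n=9: W (go to 6, an L position)
n=10: L (options 7(W), 3(W) are all W)
n=11: L (options 8(W), 4(W) are all W)
n=12: L (options 9(W), 5(W) are all W)
n=13: W (go to 10, an L position)
n=14: W (go to 11, an L position)
n=15: W (go to 12, an L position)
n=16: L (options 13(W), 9(W) are all W)
n=17: W (go to 10, an L position)
n=18: W (go to 11, an L position)
n=19: W (go to 16, an L position)
n=20: L (options 17(W), 13(W) are all W)
n=21: L (options 18(W), 14(W) are all W)
n=22: L (options 19(W), 15(W) are all W)
n=23: W (go to 20, an L position)
n=24: W (go to 21, an L position)
n=25: W (go to 22, an L position)
n=26: L (options 23(W), 19(W) are all W)
n=27: W (go to 20, an L position)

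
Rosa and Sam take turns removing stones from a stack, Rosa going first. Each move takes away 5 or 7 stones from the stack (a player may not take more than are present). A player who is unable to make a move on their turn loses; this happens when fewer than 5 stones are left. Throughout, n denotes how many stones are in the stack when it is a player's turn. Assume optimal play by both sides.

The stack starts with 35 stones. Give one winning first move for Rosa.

Remove 7, leaving 28.

Compute win/loss labels from the base case upward. A position with no move is L. Any other position is W if it can reach an L in one move, else L.
n=0: no move → L
n=1: no move → L
n=2: no move → L
n=3: no move → L
n=4: no move → L
n=5: W (go to 0, an L position)
n=6: W (go to 1, an L position)
n=7: W (go to 2, an L position)
n=8: W (go to 3, an L position)
n=9: W (go to 4, an L position)
n=10: W (go to 3, an L position)
n=11: W (go to 4, an L position)
n=12: L (options 7(W), 5(W) are all W)
n=13: L (options 8(W), 6(W) are all W)
n=14: L (options 9(W), 7(W) are all W)
n=15: L (options 10(W), 8(W) are all W)
n=16: L (options 11(W), 9(W) are all W)
n=17: W (go to 12, an L position)
n=18: W (go to 13, an L position)
n=19: W (go to 14, an L position)
n=20: W (go to 15, an L position)
n=21: W (go to 16, an L position)
n=22: W (go to 15, an L position)
n=23: W (go to 16, an L position)
n=24: L (options 19(W), 17(W) are all W)
n=25: L (options 20(W), 18(W) are all W)
n=26: L (options 21(W), 19(W) are all W)
n=27: L (options 22(W), 20(W) are all W)
n=28: L (options 23(W), 21(W) are all W)
n=29: W (go to 24, an L position)
n=30: W (go to 25, an L position)
n=31: W (go to 26, an L position)
n=32: W (go to 27, an L position)
n=33: W (go to 28, an L position)
n=34: W (go to 27, an L position)
n=35: W (go to 28, an L position)
From 35, the L positions reachable in one move are: 28.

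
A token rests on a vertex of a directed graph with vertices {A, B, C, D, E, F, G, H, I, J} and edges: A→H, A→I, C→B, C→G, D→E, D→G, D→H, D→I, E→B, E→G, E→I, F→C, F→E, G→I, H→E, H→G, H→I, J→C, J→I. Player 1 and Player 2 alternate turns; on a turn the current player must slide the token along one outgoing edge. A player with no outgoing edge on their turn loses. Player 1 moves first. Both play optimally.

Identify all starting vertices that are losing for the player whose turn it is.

B, F, I

Label each position W (a win for the player to move) or L (a loss). A position with no legal move is L; any other position is W exactly when some move reaches an L, and L when every move reaches a W.
Every edge goes from a vertex to one that appears earlier in the order I, B, G, E, H, C, J, F, A, D, so processing vertices in that order labels each vertex after all of its successors.
I: no outgoing edge → L
B: no outgoing edge → L
G: reaches L-position I → W
E: reaches L-position B → W
H: reaches L-position I → W
C: reaches L-position B → W
J: reaches L-position I → W
F: only reaches C(W), E(W), all W → L
A: reaches L-position I → W
D: reaches L-position I → W
The losing starting vertices are exactly the entries labelled L in this table (3 of them).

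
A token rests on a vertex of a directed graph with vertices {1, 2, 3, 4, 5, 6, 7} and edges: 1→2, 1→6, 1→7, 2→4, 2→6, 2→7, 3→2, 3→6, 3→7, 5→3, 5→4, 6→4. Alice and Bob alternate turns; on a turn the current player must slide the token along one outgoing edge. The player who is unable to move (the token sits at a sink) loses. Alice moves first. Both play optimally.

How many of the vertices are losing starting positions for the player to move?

2

Positions with no move are L. A position that does have a move is losing for the player to move precisely when every available move leads to a winning position for the opponent. Fill in the labels:
Every edge goes from a vertex to one that appears earlier in the order 4, 7, 6, 2, 1, 3, 5, so processing vertices in that order labels each vertex after all of its successors.
4: no outgoing edge → L
7: no outgoing edge → L
6: →4(L), so W
2: →7(L), so W
1: →7(L), so W
3: →7(L), so W
5: →4(L), so W
The L vertices are 4, 7; that is 2 in all.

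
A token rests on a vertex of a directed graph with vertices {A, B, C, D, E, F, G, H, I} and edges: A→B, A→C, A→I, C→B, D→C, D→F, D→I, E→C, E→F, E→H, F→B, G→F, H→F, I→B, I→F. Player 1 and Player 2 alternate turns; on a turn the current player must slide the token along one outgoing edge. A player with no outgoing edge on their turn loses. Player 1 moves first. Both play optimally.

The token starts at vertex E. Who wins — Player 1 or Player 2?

Player 1 wins.

Label each position W (a win for the player to move) or L (a loss). A position with no legal move is L; any other position is W exactly when some move reaches an L, and L when every move reaches a W.
Every edge goes from a vertex to one that appears earlier in the order B, F, I, C, A, H, D, E, G, so processing vertices in that order labels each vertex after all of its successors.
B: no outgoing edge → L
F: reaches L-position B → W
I: reaches L-position B → W
C: reaches L-position B → W
A: reaches L-position B → W
H: only reaches F(W), which is W → L
D: only reaches C(W), I(W), F(W), all W → L
E: reaches L-position H → W
G: only reaches F(W), which is W → L
The starting position E is W: Player 1 should move to H, handing over an L position.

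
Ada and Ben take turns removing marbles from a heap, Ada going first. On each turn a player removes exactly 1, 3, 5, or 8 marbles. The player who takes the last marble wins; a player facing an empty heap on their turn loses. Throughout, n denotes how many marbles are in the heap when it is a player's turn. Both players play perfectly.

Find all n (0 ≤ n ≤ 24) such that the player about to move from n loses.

Label each position W (a win for the player to move) or L (a loss). A position with no legal move is L; any other position is W exactly when some move reaches an L, and L when every move reaches a W.
n=0: no move → L
n=1: →0(L), so W
n=2: →1(W) only, which is W, so L
n=3: →2(L), so W
n=4: →3(W), 1(W) — all W, so L
n=5: →4(L), so W
n=6: →5(W), 3(W), 1(W) — all W, so L
n=7: →6(L), so W
n=8: →0(L), so W
n=9: →6(L), so W
n=10: →2(L), so W
n=11: →6(L), so W
n=12: →4(L), so W
n=13: →12(W), 10(W), 8(W), 5(W) — all W, so L
n=14: →13(L), so W
n=15: →14(W), 12(W), 10(W), 7(W) — all W, so L
n=16: →15(L), so W
n=17: →16(W), 14(W), 12(W), 9(W) — all W, so L
n=18: →17(L), so W
n=19: →18(W), 16(W), 14(W), 11(W) — all W, so L
n=20: →19(L), so W
n=21: →13(L), so W
n=22: →19(L), so W
n=23: →15(L), so W
n=24: →19(L), so W
The losing starting values of n are exactly the entries labelled L in this table (8 of them).

0, 2, 4, 6, 13, 15, 17, 19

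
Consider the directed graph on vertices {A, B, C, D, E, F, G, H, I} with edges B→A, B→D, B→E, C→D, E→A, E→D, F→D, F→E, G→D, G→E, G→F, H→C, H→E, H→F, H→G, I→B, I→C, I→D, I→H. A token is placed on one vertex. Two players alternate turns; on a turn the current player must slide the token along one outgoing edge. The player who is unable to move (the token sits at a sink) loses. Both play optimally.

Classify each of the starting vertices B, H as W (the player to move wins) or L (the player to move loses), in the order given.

Use the standard recursion: the mover loses at a terminal position; elsewhere, the mover wins exactly when some move hands the opponent an L position.
Every edge goes from a vertex to one that appears earlier in the order A, D, E, B, F, G, C, H, I, so processing vertices in that order labels each vertex after all of its successors.
A: no outgoing edge → L
D: no outgoing edge → L
E: reaches L-position D → W
B: reaches L-position D → W
F: reaches L-position D → W
G: reaches L-position D → W
C: reaches L-position D → W
H: only reaches C(W), G(W), F(W), E(W), all W → L
I: reaches L-position H → W

B: W, H: L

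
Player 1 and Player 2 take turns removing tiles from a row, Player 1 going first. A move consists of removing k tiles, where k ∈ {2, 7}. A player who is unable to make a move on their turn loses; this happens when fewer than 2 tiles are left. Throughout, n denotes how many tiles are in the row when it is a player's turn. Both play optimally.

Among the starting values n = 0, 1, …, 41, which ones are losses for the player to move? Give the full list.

Classify positions by backward induction: terminal positions (no move available) are L. From any other position, the mover wins iff some move reaches an L.
n=0: no move → L
n=1: no move → L
n=2: →0(L), so W
n=3: →1(L), so W
n=4: →2(W) only, which is W, so L
n=5: →3(W) only, which is W, so L
n=6: →4(L), so W
n=7: →5(L), so W
n=8: →1(L), so W
n=9: →7(W), 2(W) — all W, so L
n=10: →8(W), 3(W) — all W, so L
n=11: →9(L), so W
n=12: →10(L), so W
n=13: →11(W), 6(W) — all W, so L
n=14: →12(W), 7(W) — all W, so L
n=15: →13(L), so W
n=16: →14(L), so W
n=17: →10(L), so W
n=18: →16(W), 11(W) — all W, so L
n=19: →17(W), 12(W) — all W, so L
n=20: →18(L), so W
n=21: →19(L), so W
n=22: →20(W), 15(W) — all W, so L
n=23: →21(W), 16(W) — all W, so L
n=24: →22(L), so W
n=25: →23(L), so W
n=26: →19(L), so W
n=27: →25(W), 20(W) — all W, so L
n=28: →26(W), 21(W) — all W, so L
n=29: →27(L), so W
n=30: →28(L), so W
n=31: →29(W), 24(W) — all W, so L
n=32: →30(W), 25(W) — all W, so L
n=33: →31(L), so W
n=34: →32(L), so W
n=35: →28(L), so W
n=36: →34(W), 29(W) — all W, so L
n=37: →35(W), 30(W) — all W, so L
n=38: →36(L), so W
n=39: →37(L), so W
n=40: →38(W), 33(W) — all W, so L
n=41: →39(W), 34(W) — all W, so L
Reading off the rows marked L gives the requested list; there are 20 such values of n.

0, 1, 4, 5, 9, 10, 13, 14, 18, 19, 22, 23, 27, 28, 31, 32, 36, 37, 40, 41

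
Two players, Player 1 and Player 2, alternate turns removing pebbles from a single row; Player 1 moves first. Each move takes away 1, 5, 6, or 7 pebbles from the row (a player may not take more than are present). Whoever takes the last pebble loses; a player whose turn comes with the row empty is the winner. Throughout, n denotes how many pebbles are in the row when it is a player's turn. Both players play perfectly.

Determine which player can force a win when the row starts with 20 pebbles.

Classify positions by backward induction: terminal positions (no move available) are W. From any other position, the mover wins iff some move reaches an L.
n=0: no move; the opponent has just taken the last pebble and therefore loses → W
n=1: only reaches 0(W), which is W → L
n=2: reaches L-position 1 → W
n=3: only reaches 2(W), which is W → L
n=4: reaches L-position 3 → W
n=5: only reaches 4(W), 0(W), all W → L
n=6: reaches L-position 5 → W
n=7: reaches L-position 1 → W
n=8: reaches L-position 3 → W
n=9: reaches L-position 3 → W
n=10: reaches L-position 5 → W
n=11: reaches L-position 5 → W
n=12: reaches L-position 5 → W
n=13: only reaches 12(W), 8(W), 7(W), 6(W), all W → L
n=14: reaches L-position 13 → W
n=15: only reaches 14(W), 10(W), 9(W), 8(W), all W → L
n=16: reaches L-position 15 → W
n=17: only reaches 16(W), 12(W), 11(W), 10(W), all W → L
n=18: reaches L-position 17 → W
n=19: reaches L-position 13 → W
n=20: reaches L-position 15 → W
The starting position 20 is W: Player 1 should remove 5, leaving 15, handing over an L position.

Player 1 wins.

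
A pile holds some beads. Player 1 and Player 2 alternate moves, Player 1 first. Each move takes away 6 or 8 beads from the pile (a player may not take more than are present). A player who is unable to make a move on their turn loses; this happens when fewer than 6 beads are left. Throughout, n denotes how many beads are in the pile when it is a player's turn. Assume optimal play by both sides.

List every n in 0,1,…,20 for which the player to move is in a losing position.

0, 1, 2, 3, 4, 5, 14, 15, 16, 17, 18, 19

Use the standard recursion: the mover loses at a terminal position; elsewhere, the mover wins exactly when some move hands the opponent an L position.
n=0: no move → L
n=1: no move → L
n=2: no move → L
n=3: no move → L
n=4: no move → L
n=5: no move → L
n=6: W (go to 0, an L position)
n=7: W (go to 1, an L position)
n=8: W (go to 2, an L position)
n=9: W (go to 3, an L position)
n=10: W (go to 4, an L position)
n=11: W (go to 5, an L position)
n=12: W (go to 4, an L position)
n=13: W (go to 5, an L position)
n=14: L (options 8(W), 6(W) are all W)
n=15: L (options 9(W), 7(W) are all W)
n=16: L (options 10(W), 8(W) are all W)
n=17: L (options 11(W), 9(W) are all W)
n=18: L (options 12(W), 10(W) are all W)
n=19: L (options 13(W), 11(W) are all W)
n=20: W (go to 14, an L position)
Reading off the rows marked L gives the requested list; there are 12 such values of n.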